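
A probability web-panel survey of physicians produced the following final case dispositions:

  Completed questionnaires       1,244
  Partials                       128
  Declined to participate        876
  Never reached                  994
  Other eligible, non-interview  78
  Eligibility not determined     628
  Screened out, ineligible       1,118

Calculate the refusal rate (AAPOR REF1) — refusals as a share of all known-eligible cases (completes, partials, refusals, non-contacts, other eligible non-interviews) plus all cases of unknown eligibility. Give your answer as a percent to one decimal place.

Num = 876
Denominator = 1244 + 128 + 876 + 994 + 78 + 628 = 3948
REF1 = 876 / 3948 = 0.2219

22.2%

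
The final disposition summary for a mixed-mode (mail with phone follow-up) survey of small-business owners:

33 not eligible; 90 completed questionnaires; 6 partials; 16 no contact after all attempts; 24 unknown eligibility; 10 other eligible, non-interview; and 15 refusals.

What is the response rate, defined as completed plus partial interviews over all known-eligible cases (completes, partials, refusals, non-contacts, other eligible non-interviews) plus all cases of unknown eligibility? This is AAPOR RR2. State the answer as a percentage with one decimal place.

59.6%

Numerator → 90 + 6 = 96
Denominator → 90 + 6 + 15 + 16 + 10 + 24 = 161
RR2 = 96 / 161 = 0.5963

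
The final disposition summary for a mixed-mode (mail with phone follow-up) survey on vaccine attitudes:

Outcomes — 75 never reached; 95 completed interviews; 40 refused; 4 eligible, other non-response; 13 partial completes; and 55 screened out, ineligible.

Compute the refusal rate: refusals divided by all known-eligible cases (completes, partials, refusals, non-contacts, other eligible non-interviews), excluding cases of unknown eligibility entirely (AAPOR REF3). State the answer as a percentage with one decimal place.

Num → 40
Denom → 95 + 13 + 40 + 75 + 4 = 227
REF3 = 40 / 227 = 0.1762

17.6%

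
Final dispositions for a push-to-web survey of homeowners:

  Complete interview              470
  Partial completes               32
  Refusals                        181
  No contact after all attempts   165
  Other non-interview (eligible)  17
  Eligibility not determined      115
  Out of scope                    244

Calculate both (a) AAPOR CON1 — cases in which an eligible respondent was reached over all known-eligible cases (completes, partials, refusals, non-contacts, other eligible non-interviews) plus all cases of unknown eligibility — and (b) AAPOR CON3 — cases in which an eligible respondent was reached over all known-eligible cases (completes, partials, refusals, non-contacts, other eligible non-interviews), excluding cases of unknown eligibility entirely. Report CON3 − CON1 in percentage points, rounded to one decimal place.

9.5

Top = 470 + 32 + 181 + 17 = 700
Denominator = 470 + 32 + 181 + 165 + 17 + 115 = 980
CON1 = 700 / 980 = 0.7143
Denominator = 470 + 32 + 181 + 165 + 17 = 865
CON3 = 700 / 865 = 0.8092
Difference = 80.92 − 71.43 = 9.49 percentage points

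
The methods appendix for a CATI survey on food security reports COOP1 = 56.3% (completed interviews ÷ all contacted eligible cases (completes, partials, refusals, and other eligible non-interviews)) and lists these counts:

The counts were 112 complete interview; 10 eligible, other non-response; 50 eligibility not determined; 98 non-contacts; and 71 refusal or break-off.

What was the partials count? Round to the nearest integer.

COOP1 = 112 / D = 0.563
D = 112 / 0.563 = 198.9
Rest of base = 193
partials = 198.9 − 193 ≈ 6

6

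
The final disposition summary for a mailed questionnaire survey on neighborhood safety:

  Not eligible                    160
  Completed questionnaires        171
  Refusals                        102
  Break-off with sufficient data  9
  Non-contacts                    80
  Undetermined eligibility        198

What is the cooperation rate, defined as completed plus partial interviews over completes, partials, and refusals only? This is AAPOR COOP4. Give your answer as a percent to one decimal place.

Top → 171 + 9 = 180
Denominator → 171 + 9 + 102 = 282
COOP4 = 180 / 282 = 0.6383

63.8%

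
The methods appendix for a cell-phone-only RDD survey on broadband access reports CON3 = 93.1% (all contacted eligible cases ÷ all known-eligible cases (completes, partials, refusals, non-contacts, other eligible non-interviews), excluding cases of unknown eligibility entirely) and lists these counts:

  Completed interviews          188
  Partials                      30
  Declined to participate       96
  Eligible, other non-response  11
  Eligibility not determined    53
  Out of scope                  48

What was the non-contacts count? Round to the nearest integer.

24

Num = 188 + 30 + 96 + 11 = 325
CON3 = 325 / D = 0.931
D = 325 / 0.931 = 349.1
Rest of base = 325
non-contacts = 349.1 − 325 ≈ 24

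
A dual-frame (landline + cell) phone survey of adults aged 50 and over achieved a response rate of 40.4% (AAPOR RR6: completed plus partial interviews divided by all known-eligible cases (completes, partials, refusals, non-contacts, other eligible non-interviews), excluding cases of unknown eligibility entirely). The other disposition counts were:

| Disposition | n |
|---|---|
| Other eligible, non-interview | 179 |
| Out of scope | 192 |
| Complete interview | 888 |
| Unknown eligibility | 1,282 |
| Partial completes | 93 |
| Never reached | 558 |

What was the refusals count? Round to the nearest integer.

710

Top = 888 + 93 = 981
RR6 = 981 / D = 0.404
D = 981 / 0.404 = 2428.2
Other denominator terms total 1718
refusals = 2428.2 − 1718 ≈ 710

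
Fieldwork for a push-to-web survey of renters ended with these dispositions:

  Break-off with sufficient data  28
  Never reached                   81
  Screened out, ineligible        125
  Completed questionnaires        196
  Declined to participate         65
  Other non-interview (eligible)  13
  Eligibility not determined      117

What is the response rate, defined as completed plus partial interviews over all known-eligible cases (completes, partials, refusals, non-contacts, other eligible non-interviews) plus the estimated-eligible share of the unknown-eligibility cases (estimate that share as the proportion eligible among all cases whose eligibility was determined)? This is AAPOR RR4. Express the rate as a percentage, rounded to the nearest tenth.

47.5%

Top = 196 + 28 = 224
Determined eligible = 196 + 28 + 65 + 81 + 13 = 383
e = 383 / (383 + 125) = 383 / 508 = 0.7539
e × U = 0.7539 × 117 = 88.21
Denom = 383 + 88.21 = 471.21
RR4 = 224 / 471.21 = 0.4754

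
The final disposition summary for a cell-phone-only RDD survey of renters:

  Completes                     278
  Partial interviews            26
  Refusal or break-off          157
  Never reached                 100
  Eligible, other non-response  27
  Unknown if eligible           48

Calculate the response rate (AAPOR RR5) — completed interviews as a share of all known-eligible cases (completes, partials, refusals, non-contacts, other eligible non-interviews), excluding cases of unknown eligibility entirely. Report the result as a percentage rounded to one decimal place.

Top → 278
Base → 278 + 26 + 157 + 100 + 27 = 588
RR5 = 278 / 588 = 0.4728

47.3%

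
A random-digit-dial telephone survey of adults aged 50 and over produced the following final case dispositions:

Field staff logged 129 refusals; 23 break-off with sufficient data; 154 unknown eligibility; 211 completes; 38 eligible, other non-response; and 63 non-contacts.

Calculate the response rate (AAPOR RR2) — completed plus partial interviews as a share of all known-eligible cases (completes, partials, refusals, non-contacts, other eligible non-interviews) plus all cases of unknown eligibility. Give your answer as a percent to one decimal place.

37.9%

Top: 211 + 23 = 234
Base: 211 + 23 + 129 + 63 + 38 + 154 = 618
RR2 = 234 / 618 = 0.3786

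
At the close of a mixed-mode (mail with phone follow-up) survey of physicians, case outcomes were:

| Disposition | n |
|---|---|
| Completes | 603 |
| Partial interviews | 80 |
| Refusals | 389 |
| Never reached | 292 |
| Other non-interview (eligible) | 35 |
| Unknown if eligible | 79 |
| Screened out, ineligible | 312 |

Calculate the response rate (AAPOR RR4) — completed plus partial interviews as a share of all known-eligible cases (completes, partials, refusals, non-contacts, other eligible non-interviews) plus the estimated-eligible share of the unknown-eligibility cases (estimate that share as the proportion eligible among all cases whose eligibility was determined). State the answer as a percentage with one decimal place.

46.7%

Top = 603 + 80 = 683
Known eligible = 603 + 80 + 389 + 292 + 35 = 1399
e = 1399 / (1399 + 312) = 1399 / 1711 = 0.8177
Eligible share of unknowns = 0.8177 × 79 = 64.60
Base = 1399 + 64.60 = 1463.60
RR4 = 683 / 1463.60 = 0.4667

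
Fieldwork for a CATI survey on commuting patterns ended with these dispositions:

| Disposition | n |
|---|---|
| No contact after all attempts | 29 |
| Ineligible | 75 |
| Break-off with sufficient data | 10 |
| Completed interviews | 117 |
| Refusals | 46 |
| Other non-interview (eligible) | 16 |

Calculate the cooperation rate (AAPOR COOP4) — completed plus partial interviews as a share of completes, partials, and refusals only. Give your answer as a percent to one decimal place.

Top = 117 + 10 = 127
Denominator = 117 + 10 + 46 = 173
COOP4 = 127 / 173 = 0.7341

73.4%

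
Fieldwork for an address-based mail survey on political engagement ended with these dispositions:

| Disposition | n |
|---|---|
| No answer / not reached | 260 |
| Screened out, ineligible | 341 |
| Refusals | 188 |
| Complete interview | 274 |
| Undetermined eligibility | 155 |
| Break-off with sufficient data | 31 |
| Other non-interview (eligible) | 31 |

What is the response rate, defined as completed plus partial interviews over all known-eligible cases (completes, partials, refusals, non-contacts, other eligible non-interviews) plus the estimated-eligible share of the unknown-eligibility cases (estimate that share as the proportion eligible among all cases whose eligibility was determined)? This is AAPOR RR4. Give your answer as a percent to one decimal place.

Top = 274 + 31 = 305
Determined eligible = 274 + 31 + 188 + 260 + 31 = 784
e = 784 / (784 + 341) = 784 / 1125 = 0.6969
Eligible share of unknowns = 0.6969 × 155 = 108.02
Base = 784 + 108.02 = 892.02
RR4 = 305 / 892.02 = 0.3419

34.2%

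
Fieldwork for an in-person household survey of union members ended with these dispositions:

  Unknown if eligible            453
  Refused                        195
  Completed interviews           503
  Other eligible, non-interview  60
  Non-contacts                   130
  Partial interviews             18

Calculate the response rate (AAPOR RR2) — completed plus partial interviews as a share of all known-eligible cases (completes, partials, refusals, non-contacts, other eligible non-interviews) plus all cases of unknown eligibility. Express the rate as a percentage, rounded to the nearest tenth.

Num: 503 + 18 = 521
Base: 503 + 18 + 195 + 130 + 60 + 453 = 1359
RR2 = 521 / 1359 = 0.3834

38.3%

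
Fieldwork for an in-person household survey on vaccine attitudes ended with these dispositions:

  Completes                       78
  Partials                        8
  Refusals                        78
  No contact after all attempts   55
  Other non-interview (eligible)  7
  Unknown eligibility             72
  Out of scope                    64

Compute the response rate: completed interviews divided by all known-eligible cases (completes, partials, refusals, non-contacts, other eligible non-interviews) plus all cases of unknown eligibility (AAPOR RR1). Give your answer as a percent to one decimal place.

26.2%

Num: 78
Denom: 78 + 8 + 78 + 55 + 7 + 72 = 298
RR1 = 78 / 298 = 0.2617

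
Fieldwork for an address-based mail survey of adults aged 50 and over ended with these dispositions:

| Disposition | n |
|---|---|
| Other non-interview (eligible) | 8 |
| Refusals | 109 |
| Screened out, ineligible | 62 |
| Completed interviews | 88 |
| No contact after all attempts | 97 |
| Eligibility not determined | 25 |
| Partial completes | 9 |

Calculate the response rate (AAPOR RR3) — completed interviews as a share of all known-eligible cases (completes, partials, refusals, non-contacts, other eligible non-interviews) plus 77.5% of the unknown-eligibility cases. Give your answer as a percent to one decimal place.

Numerator = 88
Determined eligible = 88 + 9 + 109 + 97 + 8 = 311
e × U = 0.7750 × 25 = 19.38
Denominator = 311 + 19.38 = 330.38
RR3 = 88 / 330.38 = 0.2664

26.6%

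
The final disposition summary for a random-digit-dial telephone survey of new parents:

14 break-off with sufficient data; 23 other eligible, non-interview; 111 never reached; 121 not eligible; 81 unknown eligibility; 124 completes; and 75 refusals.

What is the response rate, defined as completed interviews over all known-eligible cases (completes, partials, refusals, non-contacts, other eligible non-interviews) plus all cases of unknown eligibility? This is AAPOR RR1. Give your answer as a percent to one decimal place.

Top = 124
Denom = 124 + 14 + 75 + 111 + 23 + 81 = 428
RR1 = 124 / 428 = 0.2897

29.0%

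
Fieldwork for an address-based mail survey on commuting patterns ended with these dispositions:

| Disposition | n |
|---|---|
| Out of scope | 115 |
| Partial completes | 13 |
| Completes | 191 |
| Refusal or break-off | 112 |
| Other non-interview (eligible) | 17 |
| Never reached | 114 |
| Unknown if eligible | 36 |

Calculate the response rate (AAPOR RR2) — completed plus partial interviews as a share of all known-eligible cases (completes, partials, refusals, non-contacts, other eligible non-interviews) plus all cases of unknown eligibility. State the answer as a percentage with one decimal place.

42.2%

Numerator: 191 + 13 = 204
Base: 191 + 13 + 112 + 114 + 17 + 36 = 483
RR2 = 204 / 483 = 0.4224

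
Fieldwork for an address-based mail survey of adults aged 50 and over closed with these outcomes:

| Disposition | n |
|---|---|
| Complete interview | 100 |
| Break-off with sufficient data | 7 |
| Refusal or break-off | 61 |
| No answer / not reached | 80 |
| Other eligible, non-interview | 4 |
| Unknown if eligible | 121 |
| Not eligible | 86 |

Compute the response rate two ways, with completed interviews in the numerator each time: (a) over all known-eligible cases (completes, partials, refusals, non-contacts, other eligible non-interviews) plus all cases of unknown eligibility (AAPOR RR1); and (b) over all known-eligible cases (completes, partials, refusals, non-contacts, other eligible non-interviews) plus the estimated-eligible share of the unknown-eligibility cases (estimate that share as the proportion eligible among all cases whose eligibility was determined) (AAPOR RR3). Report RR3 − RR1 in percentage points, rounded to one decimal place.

2.4

Numerator: 100
Base: 100 + 7 + 61 + 80 + 4 + 121 = 373
RR1 = 100 / 373 = 0.2681
Known eligible: 100 + 7 + 61 + 80 + 4 = 252
e = 252 / (252 + 86) = 252 / 338 = 0.7456
Estimated eligible among unknowns: 0.7456 × 121 = 90.22
Base: 252 + 90.22 = 342.22
RR3 = 100 / 342.22 = 0.2922
Difference = 29.22 − 26.81 = 2.41 percentage points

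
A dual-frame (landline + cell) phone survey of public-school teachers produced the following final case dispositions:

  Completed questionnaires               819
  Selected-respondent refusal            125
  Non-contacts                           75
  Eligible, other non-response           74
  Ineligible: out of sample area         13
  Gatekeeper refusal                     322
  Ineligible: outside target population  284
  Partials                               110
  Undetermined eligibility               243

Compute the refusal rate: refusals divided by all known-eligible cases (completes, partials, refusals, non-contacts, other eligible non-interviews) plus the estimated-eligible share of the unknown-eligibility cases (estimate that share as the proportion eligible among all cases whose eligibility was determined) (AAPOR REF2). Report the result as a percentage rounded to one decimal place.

25.9%

Refusals = 322 + 125 = 447
Out of scope = 284 + 13 = 297
Num → 447
Known eligible → 819 + 110 + 447 + 75 + 74 = 1525
e = 1525 / (1525 + 297) = 1525 / 1822 = 0.8370
e × U → 0.8370 × 243 = 203.39
Denominator → 1525 + 203.39 = 1728.39
REF2 = 447 / 1728.39 = 0.2586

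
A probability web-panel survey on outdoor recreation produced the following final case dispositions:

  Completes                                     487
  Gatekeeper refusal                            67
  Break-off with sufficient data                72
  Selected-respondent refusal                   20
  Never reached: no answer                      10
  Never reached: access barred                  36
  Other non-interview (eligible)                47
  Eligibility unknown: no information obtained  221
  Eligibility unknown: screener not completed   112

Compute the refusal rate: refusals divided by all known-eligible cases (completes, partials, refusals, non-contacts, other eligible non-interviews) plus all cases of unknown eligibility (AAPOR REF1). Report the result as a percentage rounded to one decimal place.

8.1%

Refusal or break-off = 67 + 20 = 87
Never reached = 10 + 36 = 46
Unknown eligibility = 112 + 221 = 333
Numerator = 87
Denominator = 487 + 72 + 87 + 46 + 47 + 333 = 1072
REF1 = 87 / 1072 = 0.0812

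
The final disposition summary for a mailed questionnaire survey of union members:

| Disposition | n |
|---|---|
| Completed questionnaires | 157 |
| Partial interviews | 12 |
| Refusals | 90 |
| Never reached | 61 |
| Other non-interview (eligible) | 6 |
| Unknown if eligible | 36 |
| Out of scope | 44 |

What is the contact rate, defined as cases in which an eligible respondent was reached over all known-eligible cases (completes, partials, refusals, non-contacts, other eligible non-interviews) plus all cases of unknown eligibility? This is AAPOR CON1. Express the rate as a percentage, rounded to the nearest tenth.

Numerator → 157 + 12 + 90 + 6 = 265
Base → 157 + 12 + 90 + 61 + 6 + 36 = 362
CON1 = 265 / 362 = 0.7320

73.2%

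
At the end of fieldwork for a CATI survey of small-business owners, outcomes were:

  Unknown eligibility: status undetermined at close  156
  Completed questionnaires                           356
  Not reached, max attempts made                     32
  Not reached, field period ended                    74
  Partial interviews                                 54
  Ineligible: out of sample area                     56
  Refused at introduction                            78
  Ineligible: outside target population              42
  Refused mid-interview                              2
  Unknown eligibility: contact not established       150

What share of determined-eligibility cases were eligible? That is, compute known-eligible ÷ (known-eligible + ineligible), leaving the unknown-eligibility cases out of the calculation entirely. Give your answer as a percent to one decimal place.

85.9%

Refused = 78 + 2 = 80
No contact after all attempts = 74 + 32 = 106
Eligibility not determined = 150 + 156 = 306
Screened out, ineligible = 42 + 56 = 98
Eligible (known) = 356 + 54 + 80 + 106 = 596
e = 596 / (596 + 98) = 596 / 694 = 0.8588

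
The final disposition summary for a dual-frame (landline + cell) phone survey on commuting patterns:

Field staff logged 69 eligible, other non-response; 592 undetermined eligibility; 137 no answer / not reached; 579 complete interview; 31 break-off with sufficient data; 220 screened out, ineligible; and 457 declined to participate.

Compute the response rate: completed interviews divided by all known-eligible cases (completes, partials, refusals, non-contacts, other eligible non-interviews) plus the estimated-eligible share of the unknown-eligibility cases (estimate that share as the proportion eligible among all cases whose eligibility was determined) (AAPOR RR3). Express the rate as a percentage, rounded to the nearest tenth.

32.6%

Top: 579
Eligible (known): 579 + 31 + 457 + 137 + 69 = 1273
e = 1273 / (1273 + 220) = 1273 / 1493 = 0.8526
e × U: 0.8526 × 592 = 504.74
Denom: 1273 + 504.74 = 1777.74
RR3 = 579 / 1777.74 = 0.3257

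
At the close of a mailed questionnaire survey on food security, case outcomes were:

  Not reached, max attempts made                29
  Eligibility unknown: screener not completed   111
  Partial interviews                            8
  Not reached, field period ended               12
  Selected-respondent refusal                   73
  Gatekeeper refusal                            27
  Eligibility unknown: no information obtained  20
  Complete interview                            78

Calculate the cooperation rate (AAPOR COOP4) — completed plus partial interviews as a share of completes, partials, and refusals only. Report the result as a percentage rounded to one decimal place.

46.2%

Declined to participate = 27 + 73 = 100
Never reached = 12 + 29 = 41
Unknown if eligible = 111 + 20 = 131
Num: 78 + 8 = 86
Base: 78 + 8 + 100 = 186
COOP4 = 86 / 186 = 0.4624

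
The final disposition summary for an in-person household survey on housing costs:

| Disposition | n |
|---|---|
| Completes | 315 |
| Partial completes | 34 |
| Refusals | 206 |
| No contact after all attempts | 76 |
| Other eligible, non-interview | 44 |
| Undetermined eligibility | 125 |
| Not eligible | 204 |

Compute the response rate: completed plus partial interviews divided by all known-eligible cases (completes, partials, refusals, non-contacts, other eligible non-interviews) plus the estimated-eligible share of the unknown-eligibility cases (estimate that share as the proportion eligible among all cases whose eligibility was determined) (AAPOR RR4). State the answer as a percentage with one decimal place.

Top = 315 + 34 = 349
Eligible (known) = 315 + 34 + 206 + 76 + 44 = 675
e = 675 / (675 + 204) = 675 / 879 = 0.7679
e × U = 0.7679 × 125 = 95.99
Base = 675 + 95.99 = 770.99
RR4 = 349 / 770.99 = 0.4527

45.3%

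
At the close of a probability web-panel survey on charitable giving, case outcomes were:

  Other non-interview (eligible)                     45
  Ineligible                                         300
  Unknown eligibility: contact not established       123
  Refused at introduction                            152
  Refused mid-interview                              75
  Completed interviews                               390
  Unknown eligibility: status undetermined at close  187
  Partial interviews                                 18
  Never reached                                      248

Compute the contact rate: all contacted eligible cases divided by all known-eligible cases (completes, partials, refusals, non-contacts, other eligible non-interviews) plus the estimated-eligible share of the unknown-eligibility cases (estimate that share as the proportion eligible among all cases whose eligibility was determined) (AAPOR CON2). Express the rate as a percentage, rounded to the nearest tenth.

58.5%

Refusal or break-off = 152 + 75 = 227
Unknown if eligible = 123 + 187 = 310
Num = 390 + 18 + 227 + 45 = 680
Eligible (known) = 390 + 18 + 227 + 248 + 45 = 928
e = 928 / (928 + 300) = 928 / 1228 = 0.7557
e × U = 0.7557 × 310 = 234.27
Base = 928 + 234.27 = 1162.27
CON2 = 680 / 1162.27 = 0.5851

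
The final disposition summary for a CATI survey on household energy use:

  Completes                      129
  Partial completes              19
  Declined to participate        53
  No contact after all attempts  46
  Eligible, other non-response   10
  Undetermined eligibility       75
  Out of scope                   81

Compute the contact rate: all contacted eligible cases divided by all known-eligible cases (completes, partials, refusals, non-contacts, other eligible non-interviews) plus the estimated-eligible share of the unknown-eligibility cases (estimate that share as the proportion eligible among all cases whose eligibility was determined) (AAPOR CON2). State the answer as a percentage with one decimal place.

Top = 129 + 19 + 53 + 10 = 211
Eligible (known) = 129 + 19 + 53 + 46 + 10 = 257
e = 257 / (257 + 81) = 257 / 338 = 0.7604
e × U = 0.7604 × 75 = 57.03
Denom = 257 + 57.03 = 314.03
CON2 = 211 / 314.03 = 0.6719

67.2%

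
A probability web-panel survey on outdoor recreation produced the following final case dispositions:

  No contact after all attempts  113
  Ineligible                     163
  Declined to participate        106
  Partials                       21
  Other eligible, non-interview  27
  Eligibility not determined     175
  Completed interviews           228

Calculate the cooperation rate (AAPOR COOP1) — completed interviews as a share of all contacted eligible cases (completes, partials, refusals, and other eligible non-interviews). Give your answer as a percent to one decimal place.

59.7%

Num = 228
Base = 228 + 21 + 106 + 27 = 382
COOP1 = 228 / 382 = 0.5969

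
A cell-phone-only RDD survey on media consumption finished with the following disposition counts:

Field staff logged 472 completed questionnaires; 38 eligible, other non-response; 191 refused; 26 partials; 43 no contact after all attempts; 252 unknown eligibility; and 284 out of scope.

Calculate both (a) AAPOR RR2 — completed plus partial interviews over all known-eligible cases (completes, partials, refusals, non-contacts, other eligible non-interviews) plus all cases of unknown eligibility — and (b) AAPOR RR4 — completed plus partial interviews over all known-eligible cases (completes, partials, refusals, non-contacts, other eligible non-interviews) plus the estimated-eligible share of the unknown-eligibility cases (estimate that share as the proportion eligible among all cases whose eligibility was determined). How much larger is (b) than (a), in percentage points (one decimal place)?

3.5

Num = 472 + 26 = 498
Base = 472 + 26 + 191 + 43 + 38 + 252 = 1022
RR2 = 498 / 1022 = 0.4873
Eligible (known) = 472 + 26 + 191 + 43 + 38 = 770
e = 770 / (770 + 284) = 770 / 1054 = 0.7306
Estimated eligible among unknowns = 0.7306 × 252 = 184.11
Base = 770 + 184.11 = 954.11
RR4 = 498 / 954.11 = 0.5220
Difference = 52.20 − 48.73 = 3.47 percentage points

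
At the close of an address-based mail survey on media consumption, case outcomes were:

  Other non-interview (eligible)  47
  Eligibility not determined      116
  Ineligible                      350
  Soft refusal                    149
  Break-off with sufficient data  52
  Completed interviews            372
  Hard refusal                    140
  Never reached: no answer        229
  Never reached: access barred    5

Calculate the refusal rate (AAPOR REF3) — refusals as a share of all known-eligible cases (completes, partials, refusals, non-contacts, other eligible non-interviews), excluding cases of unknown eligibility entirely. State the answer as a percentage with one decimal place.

29.1%

Refusal or break-off = 140 + 149 = 289
Non-contacts = 229 + 5 = 234
Num: 289
Base: 372 + 52 + 289 + 234 + 47 = 994
REF3 = 289 / 994 = 0.2907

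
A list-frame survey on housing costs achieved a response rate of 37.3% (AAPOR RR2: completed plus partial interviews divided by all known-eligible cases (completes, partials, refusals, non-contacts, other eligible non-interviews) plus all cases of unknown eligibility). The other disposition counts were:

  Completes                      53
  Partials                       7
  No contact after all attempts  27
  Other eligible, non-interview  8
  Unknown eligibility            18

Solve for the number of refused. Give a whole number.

48

Num: 53 + 7 = 60
RR2 = 60 / D = 0.373
D = 60 / 0.373 = 160.9
Remaining denominator categories sum to 113
refused = 160.9 − 113 ≈ 48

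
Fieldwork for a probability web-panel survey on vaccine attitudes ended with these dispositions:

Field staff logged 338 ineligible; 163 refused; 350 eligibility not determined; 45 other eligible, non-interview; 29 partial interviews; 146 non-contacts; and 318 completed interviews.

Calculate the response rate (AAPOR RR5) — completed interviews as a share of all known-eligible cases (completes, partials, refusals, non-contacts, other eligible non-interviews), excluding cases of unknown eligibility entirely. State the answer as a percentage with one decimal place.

45.4%

Top = 318
Denom = 318 + 29 + 163 + 146 + 45 = 701
RR5 = 318 / 701 = 0.4536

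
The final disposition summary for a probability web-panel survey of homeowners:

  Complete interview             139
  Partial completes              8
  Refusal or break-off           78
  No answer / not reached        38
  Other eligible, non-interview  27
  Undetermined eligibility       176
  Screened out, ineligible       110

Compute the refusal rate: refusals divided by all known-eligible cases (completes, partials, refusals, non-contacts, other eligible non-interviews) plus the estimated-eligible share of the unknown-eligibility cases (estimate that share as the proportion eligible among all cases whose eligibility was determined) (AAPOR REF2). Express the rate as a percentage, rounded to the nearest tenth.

Num: 78
Eligible (known): 139 + 8 + 78 + 38 + 27 = 290
e = 290 / (290 + 110) = 290 / 400 = 0.7250
e × U: 0.7250 × 176 = 127.60
Base: 290 + 127.60 = 417.60
REF2 = 78 / 417.60 = 0.1868

18.7%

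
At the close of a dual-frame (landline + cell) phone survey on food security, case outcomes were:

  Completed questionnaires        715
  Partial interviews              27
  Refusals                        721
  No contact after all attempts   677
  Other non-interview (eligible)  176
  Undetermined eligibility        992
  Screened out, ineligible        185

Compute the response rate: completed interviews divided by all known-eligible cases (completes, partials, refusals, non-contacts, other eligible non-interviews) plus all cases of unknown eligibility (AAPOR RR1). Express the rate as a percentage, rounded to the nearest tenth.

21.6%

Numerator = 715
Denominator = 715 + 27 + 721 + 677 + 176 + 992 = 3308
RR1 = 715 / 3308 = 0.2161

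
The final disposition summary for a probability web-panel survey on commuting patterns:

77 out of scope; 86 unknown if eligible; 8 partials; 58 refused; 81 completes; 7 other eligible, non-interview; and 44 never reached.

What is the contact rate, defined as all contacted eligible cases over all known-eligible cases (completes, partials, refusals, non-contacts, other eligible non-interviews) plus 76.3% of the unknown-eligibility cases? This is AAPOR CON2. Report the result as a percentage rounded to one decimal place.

Top → 81 + 8 + 58 + 7 = 154
Eligible (known) → 81 + 8 + 58 + 44 + 7 = 198
Estimated eligible among unknowns → 0.7630 × 86 = 65.62
Base → 198 + 65.62 = 263.62
CON2 = 154 / 263.62 = 0.5842

58.4%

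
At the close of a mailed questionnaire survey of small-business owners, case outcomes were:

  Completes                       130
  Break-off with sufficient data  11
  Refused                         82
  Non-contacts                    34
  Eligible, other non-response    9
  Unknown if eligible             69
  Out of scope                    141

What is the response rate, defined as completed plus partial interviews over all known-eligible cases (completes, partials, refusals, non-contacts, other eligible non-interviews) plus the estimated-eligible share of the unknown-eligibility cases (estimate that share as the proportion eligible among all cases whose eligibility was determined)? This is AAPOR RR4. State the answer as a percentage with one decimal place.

Top = 130 + 11 = 141
Known eligible = 130 + 11 + 82 + 34 + 9 = 266
e = 266 / (266 + 141) = 266 / 407 = 0.6536
Estimated eligible among unknowns = 0.6536 × 69 = 45.10
Denom = 266 + 45.10 = 311.10
RR4 = 141 / 311.10 = 0.4532

45.3%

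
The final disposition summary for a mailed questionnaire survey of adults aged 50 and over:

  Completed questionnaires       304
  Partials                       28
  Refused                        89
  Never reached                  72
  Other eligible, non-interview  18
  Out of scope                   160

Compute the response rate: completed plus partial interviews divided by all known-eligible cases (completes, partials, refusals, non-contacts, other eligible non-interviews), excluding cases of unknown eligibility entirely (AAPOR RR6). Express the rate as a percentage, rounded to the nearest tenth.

Top → 304 + 28 = 332
Denom → 304 + 28 + 89 + 72 + 18 = 511
RR6 = 332 / 511 = 0.6497

65.0%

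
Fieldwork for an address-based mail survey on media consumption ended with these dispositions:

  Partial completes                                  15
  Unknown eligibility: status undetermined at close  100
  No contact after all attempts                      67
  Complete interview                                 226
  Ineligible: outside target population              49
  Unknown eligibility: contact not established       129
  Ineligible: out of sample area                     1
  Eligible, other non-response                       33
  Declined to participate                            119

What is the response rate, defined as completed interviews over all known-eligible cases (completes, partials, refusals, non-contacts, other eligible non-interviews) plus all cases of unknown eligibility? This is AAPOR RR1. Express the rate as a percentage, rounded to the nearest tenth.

32.8%

Undetermined eligibility = 129 + 100 = 229
Out of scope = 49 + 1 = 50
Top: 226
Base: 226 + 15 + 119 + 67 + 33 + 229 = 689
RR1 = 226 / 689 = 0.3280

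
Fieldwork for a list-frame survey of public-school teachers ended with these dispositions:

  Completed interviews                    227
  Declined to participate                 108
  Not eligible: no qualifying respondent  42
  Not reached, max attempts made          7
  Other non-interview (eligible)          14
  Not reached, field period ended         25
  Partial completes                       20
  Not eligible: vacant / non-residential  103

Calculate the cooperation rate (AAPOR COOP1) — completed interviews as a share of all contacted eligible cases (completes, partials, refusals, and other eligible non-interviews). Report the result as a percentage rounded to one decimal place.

No answer / not reached = 25 + 7 = 32
Not eligible = 42 + 103 = 145
Top → 227
Base → 227 + 20 + 108 + 14 = 369
COOP1 = 227 / 369 = 0.6152

61.5%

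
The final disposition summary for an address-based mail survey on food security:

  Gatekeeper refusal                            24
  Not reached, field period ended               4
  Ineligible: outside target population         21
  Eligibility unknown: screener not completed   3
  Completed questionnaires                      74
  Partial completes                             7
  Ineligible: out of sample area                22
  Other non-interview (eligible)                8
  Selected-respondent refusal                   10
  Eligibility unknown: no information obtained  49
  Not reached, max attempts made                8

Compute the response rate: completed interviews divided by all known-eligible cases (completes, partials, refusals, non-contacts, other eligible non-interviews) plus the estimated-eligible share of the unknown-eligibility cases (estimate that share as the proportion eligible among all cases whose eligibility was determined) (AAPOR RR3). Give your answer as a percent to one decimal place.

Refusals = 24 + 10 = 34
No answer / not reached = 4 + 8 = 12
Undetermined eligibility = 3 + 49 = 52
Screened out, ineligible = 21 + 22 = 43
Numerator = 74
Eligible (known) = 74 + 7 + 34 + 12 + 8 = 135
e = 135 / (135 + 43) = 135 / 178 = 0.7584
Eligible share of unknowns = 0.7584 × 52 = 39.44
Denominator = 135 + 39.44 = 174.44
RR3 = 74 / 174.44 = 0.4242

42.4%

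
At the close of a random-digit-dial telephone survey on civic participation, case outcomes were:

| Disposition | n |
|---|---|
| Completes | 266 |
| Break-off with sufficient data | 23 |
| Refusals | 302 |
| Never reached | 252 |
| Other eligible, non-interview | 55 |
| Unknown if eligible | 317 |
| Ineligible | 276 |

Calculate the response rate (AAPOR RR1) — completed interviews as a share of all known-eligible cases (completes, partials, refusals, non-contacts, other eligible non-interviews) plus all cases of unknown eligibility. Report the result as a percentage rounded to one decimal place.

21.9%

Top: 266
Base: 266 + 23 + 302 + 252 + 55 + 317 = 1215
RR1 = 266 / 1215 = 0.2189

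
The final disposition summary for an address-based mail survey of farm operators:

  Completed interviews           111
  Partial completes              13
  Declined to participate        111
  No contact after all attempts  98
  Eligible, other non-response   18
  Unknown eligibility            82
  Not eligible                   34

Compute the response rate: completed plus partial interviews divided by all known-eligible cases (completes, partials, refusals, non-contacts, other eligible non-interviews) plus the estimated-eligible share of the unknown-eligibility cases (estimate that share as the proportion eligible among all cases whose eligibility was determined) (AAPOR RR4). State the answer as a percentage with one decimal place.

Top = 111 + 13 = 124
Eligible (known) = 111 + 13 + 111 + 98 + 18 = 351
e = 351 / (351 + 34) = 351 / 385 = 0.9117
Estimated eligible among unknowns = 0.9117 × 82 = 74.76
Denominator = 351 + 74.76 = 425.76
RR4 = 124 / 425.76 = 0.2912

29.1%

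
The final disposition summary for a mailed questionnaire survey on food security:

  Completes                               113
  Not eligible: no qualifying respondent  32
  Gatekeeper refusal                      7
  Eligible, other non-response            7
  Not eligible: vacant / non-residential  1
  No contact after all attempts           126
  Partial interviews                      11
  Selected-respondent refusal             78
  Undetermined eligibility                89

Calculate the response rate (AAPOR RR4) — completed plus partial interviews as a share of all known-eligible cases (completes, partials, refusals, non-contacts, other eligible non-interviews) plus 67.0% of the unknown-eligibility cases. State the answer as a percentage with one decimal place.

30.9%

Declined to participate = 7 + 78 = 85
Ineligible = 32 + 1 = 33
Numerator: 113 + 11 = 124
Determined eligible: 113 + 11 + 85 + 126 + 7 = 342
Eligible share of unknowns: 0.6700 × 89 = 59.63
Denominator: 342 + 59.63 = 401.63
RR4 = 124 / 401.63 = 0.3087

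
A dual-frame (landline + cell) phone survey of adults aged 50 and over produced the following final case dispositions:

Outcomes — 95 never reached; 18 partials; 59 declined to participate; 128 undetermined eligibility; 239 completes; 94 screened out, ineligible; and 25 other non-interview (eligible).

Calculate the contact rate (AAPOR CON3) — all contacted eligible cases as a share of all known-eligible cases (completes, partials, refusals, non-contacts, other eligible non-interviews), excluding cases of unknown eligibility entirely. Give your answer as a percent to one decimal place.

Top → 239 + 18 + 59 + 25 = 341
Denominator → 239 + 18 + 59 + 95 + 25 = 436
CON3 = 341 / 436 = 0.7821

78.2%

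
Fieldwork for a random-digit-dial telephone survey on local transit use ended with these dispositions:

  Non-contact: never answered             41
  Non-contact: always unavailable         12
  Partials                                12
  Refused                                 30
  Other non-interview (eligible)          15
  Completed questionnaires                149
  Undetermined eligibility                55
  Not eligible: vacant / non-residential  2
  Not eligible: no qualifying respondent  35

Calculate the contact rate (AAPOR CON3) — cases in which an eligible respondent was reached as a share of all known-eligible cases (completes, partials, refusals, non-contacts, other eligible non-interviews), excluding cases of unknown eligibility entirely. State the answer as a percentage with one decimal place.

79.5%

No answer / not reached = 41 + 12 = 53
Ineligible = 35 + 2 = 37
Num: 149 + 12 + 30 + 15 = 206
Base: 149 + 12 + 30 + 53 + 15 = 259
CON3 = 206 / 259 = 0.7954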